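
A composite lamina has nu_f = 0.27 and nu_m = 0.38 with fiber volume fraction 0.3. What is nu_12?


nu_12 = nu_f*Vf + nu_m*(1-Vf) = 0.27*0.3 + 0.38*0.7 = 0.347

0.347


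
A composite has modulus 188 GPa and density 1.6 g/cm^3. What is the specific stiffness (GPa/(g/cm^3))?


Specific stiffness = E/rho = 188/1.6 = 117.5 GPa/(g/cm^3)

117.5 GPa/(g/cm^3)


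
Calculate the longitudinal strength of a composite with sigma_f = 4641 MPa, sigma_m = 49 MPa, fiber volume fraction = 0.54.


sigma_1 = sigma_f*Vf + sigma_m*(1-Vf) = 4641*0.54 + 49*0.46 = 2528.7 MPa

2528.7 MPa


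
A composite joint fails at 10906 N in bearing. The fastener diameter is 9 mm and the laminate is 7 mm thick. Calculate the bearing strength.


sigma_br = F/(d*h) = 10906/(9*7) = 173.1 MPa

173.1 MPa


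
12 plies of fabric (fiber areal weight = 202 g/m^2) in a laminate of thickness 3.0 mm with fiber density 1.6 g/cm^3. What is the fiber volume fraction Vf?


Vf = n * FAW / (rho_f * h * 1000) = 12 * 202 / (1.6 * 3.0 * 1000) = 0.505

0.505


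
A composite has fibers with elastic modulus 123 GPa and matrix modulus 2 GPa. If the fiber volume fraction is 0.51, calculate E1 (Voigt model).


E1 = Ef*Vf + Em*(1-Vf) = 123*0.51 + 2*0.49 = 63.71 GPa

63.71 GPa


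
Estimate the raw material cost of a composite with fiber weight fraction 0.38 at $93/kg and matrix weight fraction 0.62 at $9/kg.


Cost = cost_f*Wf + cost_m*Wm = 93*0.38 + 9*0.62 = $40.92/kg

$40.92/kg


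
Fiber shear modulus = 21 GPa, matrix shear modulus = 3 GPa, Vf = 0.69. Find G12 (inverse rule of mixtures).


1/G12 = Vf/Gf + (1-Vf)/Gm = 0.69/21 + 0.31/3
G12 = 7.34 GPa

7.34 GPa


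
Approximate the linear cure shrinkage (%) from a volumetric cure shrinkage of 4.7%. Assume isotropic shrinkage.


Linear shrinkage ≈ vol_shrink/3 = 4.7/3 = 1.567%

1.567%


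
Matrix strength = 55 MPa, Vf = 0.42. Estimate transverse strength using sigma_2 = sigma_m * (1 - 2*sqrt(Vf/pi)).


factor = 1 - 2*sqrt(0.42/pi) = 0.2687
sigma_2 = 55 * 0.2687 = 14.78 MPa

14.78 MPa


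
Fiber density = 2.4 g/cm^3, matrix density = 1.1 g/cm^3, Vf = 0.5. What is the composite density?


rho_c = rho_f*Vf + rho_m*(1-Vf) = 2.4*0.5 + 1.1*0.5 = 1.75 g/cm^3

1.75 g/cm^3


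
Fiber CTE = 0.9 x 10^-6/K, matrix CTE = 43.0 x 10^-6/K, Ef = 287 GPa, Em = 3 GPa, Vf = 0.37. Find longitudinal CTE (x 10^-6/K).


E1 = Ef*Vf + Em*(1-Vf) = 108.08
alpha_1 = (alpha_f*Ef*Vf + alpha_m*Em*(1-Vf))/E1 = 1.64 x 10^-6/K

1.64 x 10^-6/K


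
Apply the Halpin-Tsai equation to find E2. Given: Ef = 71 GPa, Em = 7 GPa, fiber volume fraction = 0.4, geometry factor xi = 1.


eta = (Ef/Em - 1)/(Ef/Em + xi) = (10.1429 - 1)/(10.1429 + 1) = 0.8205
E2 = Em*(1+xi*eta*Vf)/(1-eta*Vf) = 13.84 GPa

13.84 GPa


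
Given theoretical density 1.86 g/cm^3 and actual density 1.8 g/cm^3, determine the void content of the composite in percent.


Void% = (rho_theo - rho_actual)/rho_theo * 100 = (1.86 - 1.8)/1.86 * 100 = 3.23%

3.23%


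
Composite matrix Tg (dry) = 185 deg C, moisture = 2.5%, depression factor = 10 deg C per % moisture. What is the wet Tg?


Tg_wet = Tg_dry - k*moisture = 185 - 10*2.5 = 160.0 deg C

160.0 deg C


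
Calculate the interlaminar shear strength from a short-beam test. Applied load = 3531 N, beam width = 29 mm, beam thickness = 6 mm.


ILSS = 3F/(4bh) = 3*3531/(4*29*6) = 15.22 MPa

15.22 MPa


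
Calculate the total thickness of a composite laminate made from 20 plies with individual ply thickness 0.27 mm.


h = n * t_ply = 20 * 0.27 = 5.4 mm

5.4 mm


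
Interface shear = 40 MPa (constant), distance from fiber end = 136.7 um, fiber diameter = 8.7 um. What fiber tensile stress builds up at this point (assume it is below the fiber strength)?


Force balance: sigma_f * (pi*d^2/4) = tau * (pi*d) * x  ->  sigma_f = 4 * tau * x / d
sigma_f = 4 * 40 * 136.7 / 8.7 = 2514.0 MPa

2514.0 MPa


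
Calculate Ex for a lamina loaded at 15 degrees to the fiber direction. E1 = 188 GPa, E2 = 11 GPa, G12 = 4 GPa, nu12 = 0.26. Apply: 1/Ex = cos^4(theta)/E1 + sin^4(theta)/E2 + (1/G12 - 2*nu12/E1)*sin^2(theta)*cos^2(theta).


cos^4(15) = 0.870513, sin^4(15) = 0.004487, sin^2(15)*cos^2(15) = 0.0625
1/G12 - 2*nu12/E1 = 1/4 - 2*0.26/188 = 0.247234 GPa^-1
1/Ex = 0.870513/188 + 0.004487/11 + 0.247234*0.0625 = 0.0204905 GPa^-1
Ex = 48.8 GPa

48.8 GPa


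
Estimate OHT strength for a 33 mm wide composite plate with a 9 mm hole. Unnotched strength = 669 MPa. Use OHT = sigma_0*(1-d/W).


OHT = sigma_0*(1-d/W) = 669*(1-9/33) = 486.5 MPa

486.5 MPa


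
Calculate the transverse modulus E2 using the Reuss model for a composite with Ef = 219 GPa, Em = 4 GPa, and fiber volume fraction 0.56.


1/E2 = Vf/Ef + (1-Vf)/Em = 0.56/219 + 0.44/4
E2 = 8.88 GPa

8.88 GPa


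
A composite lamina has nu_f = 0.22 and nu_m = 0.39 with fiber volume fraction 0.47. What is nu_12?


nu_12 = nu_f*Vf + nu_m*(1-Vf) = 0.22*0.47 + 0.39*0.53 = 0.3101

0.3101


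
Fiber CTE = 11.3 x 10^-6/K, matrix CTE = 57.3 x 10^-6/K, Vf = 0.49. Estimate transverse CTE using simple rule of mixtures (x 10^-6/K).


alpha_2 = alpha_f*Vf + alpha_m*(1-Vf) = 11.3*0.49 + 57.3*0.51 = 34.8 x 10^-6/K

34.8 x 10^-6/K


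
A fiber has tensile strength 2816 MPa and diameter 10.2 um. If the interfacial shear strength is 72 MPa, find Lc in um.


Lc = sigma_f * d / (2 * tau_i) = 2816 * 10.2 / (2 * 72) = 199.5 um

199.5 um


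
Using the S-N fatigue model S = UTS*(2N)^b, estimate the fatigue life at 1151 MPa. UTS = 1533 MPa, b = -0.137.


N = 0.5 * (S/UTS)^(1/b) = 0.5 * (1151/1533)^(1/-0.137) = 4.0503 cycles

4.0503 cycles


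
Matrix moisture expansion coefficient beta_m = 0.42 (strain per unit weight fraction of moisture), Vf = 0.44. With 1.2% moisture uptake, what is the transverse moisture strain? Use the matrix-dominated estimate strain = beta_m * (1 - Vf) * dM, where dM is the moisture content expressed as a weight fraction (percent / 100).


dM = 1.2/100 = 0.012
strain = beta_m * (1-Vf) * dM = 0.42 * 0.56 * 0.012 = 0.0028224

0.0028224


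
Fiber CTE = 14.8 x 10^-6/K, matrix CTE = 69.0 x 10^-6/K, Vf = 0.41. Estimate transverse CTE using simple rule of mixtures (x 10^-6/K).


alpha_2 = alpha_f*Vf + alpha_m*(1-Vf) = 14.8*0.41 + 69.0*0.59 = 46.8 x 10^-6/K

46.8 x 10^-6/K


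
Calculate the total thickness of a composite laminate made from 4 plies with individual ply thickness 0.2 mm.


h = n * t_ply = 4 * 0.2 = 0.8 mm

0.8 mm


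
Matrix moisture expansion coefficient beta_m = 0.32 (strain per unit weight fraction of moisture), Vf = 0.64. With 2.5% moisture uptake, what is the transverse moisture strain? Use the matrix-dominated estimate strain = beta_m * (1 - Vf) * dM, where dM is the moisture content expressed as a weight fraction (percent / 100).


dM = 2.5/100 = 0.025
strain = beta_m * (1-Vf) * dM = 0.32 * 0.36 * 0.025 = 0.00288

0.00288


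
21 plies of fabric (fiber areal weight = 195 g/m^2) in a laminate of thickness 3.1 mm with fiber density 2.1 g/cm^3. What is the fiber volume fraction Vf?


Vf = n * FAW / (rho_f * h * 1000) = 21 * 195 / (2.1 * 3.1 * 1000) = 0.629

0.629


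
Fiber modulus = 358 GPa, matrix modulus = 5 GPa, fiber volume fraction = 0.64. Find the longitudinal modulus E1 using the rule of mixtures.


E1 = Ef*Vf + Em*(1-Vf) = 358*0.64 + 5*0.36 = 230.92 GPa

230.92 GPa


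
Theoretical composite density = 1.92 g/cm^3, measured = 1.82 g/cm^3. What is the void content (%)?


Void% = (rho_theo - rho_actual)/rho_theo * 100 = (1.92 - 1.82)/1.92 * 100 = 5.21%

5.21%


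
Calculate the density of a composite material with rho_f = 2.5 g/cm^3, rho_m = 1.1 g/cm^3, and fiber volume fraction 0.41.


rho_c = rho_f*Vf + rho_m*(1-Vf) = 2.5*0.41 + 1.1*0.59 = 1.674 g/cm^3

1.674 g/cm^3


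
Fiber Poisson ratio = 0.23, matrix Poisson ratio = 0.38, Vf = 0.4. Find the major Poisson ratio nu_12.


nu_12 = nu_f*Vf + nu_m*(1-Vf) = 0.23*0.4 + 0.38*0.6 = 0.32

0.32


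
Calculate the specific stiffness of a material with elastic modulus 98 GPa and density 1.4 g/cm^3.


Specific stiffness = E/rho = 98/1.4 = 70.0 GPa/(g/cm^3)

70.0 GPa/(g/cm^3)


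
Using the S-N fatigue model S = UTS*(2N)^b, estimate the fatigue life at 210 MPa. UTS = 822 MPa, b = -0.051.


N = 0.5 * (S/UTS)^(1/b) = 0.5 * (210/822)^(1/-0.051) = 2.0874e+11 cycles

2.0874e+11 cycles


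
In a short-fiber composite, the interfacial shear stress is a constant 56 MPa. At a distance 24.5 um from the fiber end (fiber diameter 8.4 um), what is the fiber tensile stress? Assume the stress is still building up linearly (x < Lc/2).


Force balance: sigma_f * (pi*d^2/4) = tau * (pi*d) * x  ->  sigma_f = 4 * tau * x / d
sigma_f = 4 * 56 * 24.5 / 8.4 = 653.3 MPa

653.3 MPa


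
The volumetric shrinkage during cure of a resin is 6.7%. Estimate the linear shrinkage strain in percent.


Linear shrinkage ≈ vol_shrink/3 = 6.7/3 = 2.233%

2.233%


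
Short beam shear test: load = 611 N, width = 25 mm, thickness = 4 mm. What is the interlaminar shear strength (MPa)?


ILSS = 3F/(4bh) = 3*611/(4*25*4) = 4.58 MPa

4.58 MPa


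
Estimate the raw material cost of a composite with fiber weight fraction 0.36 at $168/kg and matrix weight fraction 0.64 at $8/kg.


Cost = cost_f*Wf + cost_m*Wm = 168*0.36 + 8*0.64 = $65.6/kg

$65.6/kg


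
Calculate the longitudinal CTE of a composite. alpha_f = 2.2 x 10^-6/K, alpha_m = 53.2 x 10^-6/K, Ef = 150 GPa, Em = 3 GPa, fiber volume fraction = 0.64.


E1 = Ef*Vf + Em*(1-Vf) = 97.08
alpha_1 = (alpha_f*Ef*Vf + alpha_m*Em*(1-Vf))/E1 = 2.77 x 10^-6/K

2.77 x 10^-6/K


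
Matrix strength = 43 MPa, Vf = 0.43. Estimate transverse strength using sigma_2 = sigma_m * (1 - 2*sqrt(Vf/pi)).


factor = 1 - 2*sqrt(0.43/pi) = 0.2601
sigma_2 = 43 * 0.2601 = 11.18 MPa

11.18 MPa


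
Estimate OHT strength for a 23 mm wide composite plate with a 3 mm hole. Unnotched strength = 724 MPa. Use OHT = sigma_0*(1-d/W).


OHT = sigma_0*(1-d/W) = 724*(1-3/23) = 629.6 MPa

629.6 MPa


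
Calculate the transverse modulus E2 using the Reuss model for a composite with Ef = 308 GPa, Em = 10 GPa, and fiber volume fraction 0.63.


1/E2 = Vf/Ef + (1-Vf)/Em = 0.63/308 + 0.37/10
E2 = 25.61 GPa

25.61 GPa


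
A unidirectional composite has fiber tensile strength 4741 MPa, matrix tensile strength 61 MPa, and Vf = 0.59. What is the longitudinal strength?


sigma_1 = sigma_f*Vf + sigma_m*(1-Vf) = 4741*0.59 + 61*0.41 = 2822.2 MPa

2822.2 MPa


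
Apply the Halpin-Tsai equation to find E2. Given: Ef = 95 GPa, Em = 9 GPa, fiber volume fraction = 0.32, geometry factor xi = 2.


eta = (Ef/Em - 1)/(Ef/Em + xi) = (10.5556 - 1)/(10.5556 + 2) = 0.7611
E2 = Em*(1+xi*eta*Vf)/(1-eta*Vf) = 17.69 GPa

17.69 GPa


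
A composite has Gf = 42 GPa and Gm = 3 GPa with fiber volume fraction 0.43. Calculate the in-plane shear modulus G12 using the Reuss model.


1/G12 = Vf/Gf + (1-Vf)/Gm = 0.43/42 + 0.57/3
G12 = 4.99 GPa

4.99 GPa


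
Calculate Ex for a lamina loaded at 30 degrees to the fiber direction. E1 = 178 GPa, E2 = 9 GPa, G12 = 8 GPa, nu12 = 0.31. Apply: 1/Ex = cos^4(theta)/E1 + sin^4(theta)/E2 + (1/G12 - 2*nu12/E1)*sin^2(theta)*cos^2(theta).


cos^4(30) = 0.5625, sin^4(30) = 0.0625, sin^2(30)*cos^2(30) = 0.1875
1/G12 - 2*nu12/E1 = 1/8 - 2*0.31/178 = 0.121517 GPa^-1
1/Ex = 0.5625/178 + 0.0625/9 + 0.121517*0.1875 = 0.032889 GPa^-1
Ex = 30.41 GPa

30.41 GPa


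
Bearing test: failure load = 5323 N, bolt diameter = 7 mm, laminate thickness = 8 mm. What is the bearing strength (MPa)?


sigma_br = F/(d*h) = 5323/(7*8) = 95.1 MPa

95.1 MPa


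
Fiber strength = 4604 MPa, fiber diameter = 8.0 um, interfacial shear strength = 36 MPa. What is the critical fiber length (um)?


Lc = sigma_f * d / (2 * tau_i) = 4604 * 8.0 / (2 * 36) = 511.6 um

511.6 um


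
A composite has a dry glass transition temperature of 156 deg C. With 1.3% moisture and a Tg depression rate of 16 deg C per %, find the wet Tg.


Tg_wet = Tg_dry - k*moisture = 156 - 16*1.3 = 135.2 deg C

135.2 deg C


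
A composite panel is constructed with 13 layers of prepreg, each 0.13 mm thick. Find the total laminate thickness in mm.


h = n * t_ply = 13 * 0.13 = 1.69 mm

1.69 mm


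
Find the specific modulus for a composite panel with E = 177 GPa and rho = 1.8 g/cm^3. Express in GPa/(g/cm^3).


Specific stiffness = E/rho = 177/1.8 = 98.3 GPa/(g/cm^3)

98.3 GPa/(g/cm^3)


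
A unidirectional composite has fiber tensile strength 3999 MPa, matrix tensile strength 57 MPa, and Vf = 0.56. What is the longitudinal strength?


sigma_1 = sigma_f*Vf + sigma_m*(1-Vf) = 3999*0.56 + 57*0.44 = 2264.5 MPa

2264.5 MPa


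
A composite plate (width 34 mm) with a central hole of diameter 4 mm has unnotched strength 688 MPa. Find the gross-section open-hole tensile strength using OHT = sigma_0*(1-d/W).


OHT = sigma_0*(1-d/W) = 688*(1-4/34) = 607.1 MPa

607.1 MPa


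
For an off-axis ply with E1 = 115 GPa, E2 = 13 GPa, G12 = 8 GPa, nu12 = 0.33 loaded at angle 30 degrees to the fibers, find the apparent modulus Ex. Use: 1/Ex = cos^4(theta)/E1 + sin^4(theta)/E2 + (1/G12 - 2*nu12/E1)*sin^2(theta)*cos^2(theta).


cos^4(30) = 0.5625, sin^4(30) = 0.0625, sin^2(30)*cos^2(30) = 0.1875
1/G12 - 2*nu12/E1 = 1/8 - 2*0.33/115 = 0.119261 GPa^-1
1/Ex = 0.5625/115 + 0.0625/13 + 0.119261*0.1875 = 0.0320604 GPa^-1
Ex = 31.19 GPa

31.19 GPa


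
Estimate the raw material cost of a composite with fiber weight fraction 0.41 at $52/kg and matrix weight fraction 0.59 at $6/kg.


Cost = cost_f*Wf + cost_m*Wm = 52*0.41 + 6*0.59 = $24.86/kg

$24.86/kg


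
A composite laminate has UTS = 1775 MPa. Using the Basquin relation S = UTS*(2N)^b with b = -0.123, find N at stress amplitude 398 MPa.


N = 0.5 * (S/UTS)^(1/b) = 0.5 * (398/1775)^(1/-0.123) = 95050.8629 cycles

95050.8629 cycles


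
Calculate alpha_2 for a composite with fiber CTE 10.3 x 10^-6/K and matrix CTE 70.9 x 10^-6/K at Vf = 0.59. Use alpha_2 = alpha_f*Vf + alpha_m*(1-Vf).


alpha_2 = alpha_f*Vf + alpha_m*(1-Vf) = 10.3*0.59 + 70.9*0.41 = 35.1 x 10^-6/K

35.1 x 10^-6/K


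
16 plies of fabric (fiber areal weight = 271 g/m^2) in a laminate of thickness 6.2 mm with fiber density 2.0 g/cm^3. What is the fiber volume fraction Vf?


Vf = n * FAW / (rho_f * h * 1000) = 16 * 271 / (2.0 * 6.2 * 1000) = 0.3497

0.3497


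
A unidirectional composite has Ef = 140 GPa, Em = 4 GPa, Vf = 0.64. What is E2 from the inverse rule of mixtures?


1/E2 = Vf/Ef + (1-Vf)/Em = 0.64/140 + 0.36/4
E2 = 10.57 GPa

10.57 GPa


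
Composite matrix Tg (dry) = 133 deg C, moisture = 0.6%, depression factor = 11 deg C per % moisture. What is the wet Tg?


Tg_wet = Tg_dry - k*moisture = 133 - 11*0.6 = 126.4 deg C

126.4 deg C


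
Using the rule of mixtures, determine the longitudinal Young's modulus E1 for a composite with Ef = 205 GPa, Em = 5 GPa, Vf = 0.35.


E1 = Ef*Vf + Em*(1-Vf) = 205*0.35 + 5*0.65 = 75.0 GPa

75.0 GPa


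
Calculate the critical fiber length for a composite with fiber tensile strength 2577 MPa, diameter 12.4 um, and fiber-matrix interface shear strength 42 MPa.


Lc = sigma_f * d / (2 * tau_i) = 2577 * 12.4 / (2 * 42) = 380.4 um

380.4 um


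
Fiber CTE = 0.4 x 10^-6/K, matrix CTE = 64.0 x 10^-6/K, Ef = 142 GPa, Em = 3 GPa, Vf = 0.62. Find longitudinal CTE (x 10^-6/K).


E1 = Ef*Vf + Em*(1-Vf) = 89.18
alpha_1 = (alpha_f*Ef*Vf + alpha_m*Em*(1-Vf))/E1 = 1.21 x 10^-6/K

1.21 x 10^-6/K


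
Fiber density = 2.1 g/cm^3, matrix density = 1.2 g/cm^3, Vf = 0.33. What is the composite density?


rho_c = rho_f*Vf + rho_m*(1-Vf) = 2.1*0.33 + 1.2*0.67 = 1.497 g/cm^3

1.497 g/cm^3


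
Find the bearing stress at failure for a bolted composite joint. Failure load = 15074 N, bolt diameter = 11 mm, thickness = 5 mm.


sigma_br = F/(d*h) = 15074/(11*5) = 274.1 MPa

274.1 MPa


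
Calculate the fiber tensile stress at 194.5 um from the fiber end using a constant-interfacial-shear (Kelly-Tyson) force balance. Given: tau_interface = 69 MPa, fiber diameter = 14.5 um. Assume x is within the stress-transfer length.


Force balance: sigma_f * (pi*d^2/4) = tau * (pi*d) * x  ->  sigma_f = 4 * tau * x / d
sigma_f = 4 * 69 * 194.5 / 14.5 = 3702.2 MPa

3702.2 MPa


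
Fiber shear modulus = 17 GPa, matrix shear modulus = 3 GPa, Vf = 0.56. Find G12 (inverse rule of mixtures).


1/G12 = Vf/Gf + (1-Vf)/Gm = 0.56/17 + 0.44/3
G12 = 5.57 GPa

5.57 GPa


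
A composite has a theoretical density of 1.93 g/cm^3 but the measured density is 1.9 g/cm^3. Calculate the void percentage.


Void% = (rho_theo - rho_actual)/rho_theo * 100 = (1.93 - 1.9)/1.93 * 100 = 1.55%

1.55%


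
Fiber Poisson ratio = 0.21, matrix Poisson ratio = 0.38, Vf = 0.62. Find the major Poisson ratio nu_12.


nu_12 = nu_f*Vf + nu_m*(1-Vf) = 0.21*0.62 + 0.38*0.38 = 0.2746

0.2746


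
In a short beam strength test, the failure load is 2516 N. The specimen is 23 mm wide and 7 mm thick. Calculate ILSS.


ILSS = 3F/(4bh) = 3*2516/(4*23*7) = 11.72 MPa

11.72 MPa


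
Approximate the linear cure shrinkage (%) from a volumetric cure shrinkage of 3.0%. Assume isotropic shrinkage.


Linear shrinkage ≈ vol_shrink/3 = 3.0/3 = 1.0%

1.0%


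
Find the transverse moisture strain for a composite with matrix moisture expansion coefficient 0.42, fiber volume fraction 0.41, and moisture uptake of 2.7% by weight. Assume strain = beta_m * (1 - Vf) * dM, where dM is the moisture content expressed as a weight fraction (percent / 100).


dM = 2.7/100 = 0.027
strain = beta_m * (1-Vf) * dM = 0.42 * 0.59 * 0.027 = 0.0066906

0.0066906


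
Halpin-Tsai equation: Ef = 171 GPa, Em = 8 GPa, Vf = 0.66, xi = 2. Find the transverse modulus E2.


eta = (Ef/Em - 1)/(Ef/Em + xi) = (21.375 - 1)/(21.375 + 2) = 0.8717
E2 = Em*(1+xi*eta*Vf)/(1-eta*Vf) = 40.51 GPa

40.51 GPa


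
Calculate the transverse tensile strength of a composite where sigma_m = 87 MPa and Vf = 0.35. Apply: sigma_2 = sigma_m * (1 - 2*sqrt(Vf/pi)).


factor = 1 - 2*sqrt(0.35/pi) = 0.3324
sigma_2 = 87 * 0.3324 = 28.92 MPa

28.92 MPa


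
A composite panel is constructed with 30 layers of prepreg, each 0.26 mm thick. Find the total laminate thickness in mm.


h = n * t_ply = 30 * 0.26 = 7.8 mm

7.8 mm


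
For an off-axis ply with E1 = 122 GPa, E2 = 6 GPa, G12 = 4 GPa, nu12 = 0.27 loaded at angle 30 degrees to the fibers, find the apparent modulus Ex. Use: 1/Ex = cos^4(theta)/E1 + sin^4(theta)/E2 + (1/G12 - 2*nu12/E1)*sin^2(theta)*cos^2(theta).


cos^4(30) = 0.5625, sin^4(30) = 0.0625, sin^2(30)*cos^2(30) = 0.1875
1/G12 - 2*nu12/E1 = 1/4 - 2*0.27/122 = 0.245574 GPa^-1
1/Ex = 0.5625/122 + 0.0625/6 + 0.245574*0.1875 = 0.0610724 GPa^-1
Ex = 16.37 GPa

16.37 GPa


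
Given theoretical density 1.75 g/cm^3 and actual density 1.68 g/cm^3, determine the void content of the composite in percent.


Void% = (rho_theo - rho_actual)/rho_theo * 100 = (1.75 - 1.68)/1.75 * 100 = 4.0%

4.0%


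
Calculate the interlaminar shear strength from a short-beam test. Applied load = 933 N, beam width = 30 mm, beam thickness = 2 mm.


ILSS = 3F/(4bh) = 3*933/(4*30*2) = 11.66 MPa

11.66 MPa


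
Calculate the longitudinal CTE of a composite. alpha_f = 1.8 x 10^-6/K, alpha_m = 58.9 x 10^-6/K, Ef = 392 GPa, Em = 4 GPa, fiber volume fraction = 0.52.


E1 = Ef*Vf + Em*(1-Vf) = 205.76
alpha_1 = (alpha_f*Ef*Vf + alpha_m*Em*(1-Vf))/E1 = 2.33 x 10^-6/K

2.33 x 10^-6/K


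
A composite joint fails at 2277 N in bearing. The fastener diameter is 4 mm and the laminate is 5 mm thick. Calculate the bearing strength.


sigma_br = F/(d*h) = 2277/(4*5) = 113.9 MPa

113.9 MPa


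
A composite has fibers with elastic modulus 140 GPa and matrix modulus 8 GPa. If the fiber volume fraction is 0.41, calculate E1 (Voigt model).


E1 = Ef*Vf + Em*(1-Vf) = 140*0.41 + 8*0.59 = 62.12 GPa

62.12 GPa


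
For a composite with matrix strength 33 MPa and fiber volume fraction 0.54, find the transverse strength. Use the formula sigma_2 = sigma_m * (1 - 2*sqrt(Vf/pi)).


factor = 1 - 2*sqrt(0.54/pi) = 0.1708
sigma_2 = 33 * 0.1708 = 5.64 MPa

5.64 MPa


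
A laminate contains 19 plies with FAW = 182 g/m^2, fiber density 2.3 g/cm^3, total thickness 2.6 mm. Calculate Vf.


Vf = n * FAW / (rho_f * h * 1000) = 19 * 182 / (2.3 * 2.6 * 1000) = 0.5783

0.5783


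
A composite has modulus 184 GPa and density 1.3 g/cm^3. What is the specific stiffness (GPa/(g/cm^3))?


Specific stiffness = E/rho = 184/1.3 = 141.5 GPa/(g/cm^3)

141.5 GPa/(g/cm^3)


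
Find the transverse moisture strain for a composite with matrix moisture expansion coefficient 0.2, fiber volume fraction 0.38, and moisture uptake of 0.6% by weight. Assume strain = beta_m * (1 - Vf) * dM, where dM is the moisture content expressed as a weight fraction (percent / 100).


dM = 0.6/100 = 0.006
strain = beta_m * (1-Vf) * dM = 0.2 * 0.62 * 0.006 = 0.000744

0.000744


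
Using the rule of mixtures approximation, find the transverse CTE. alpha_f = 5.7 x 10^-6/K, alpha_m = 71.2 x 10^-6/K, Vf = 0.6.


alpha_2 = alpha_f*Vf + alpha_m*(1-Vf) = 5.7*0.6 + 71.2*0.4 = 31.9 x 10^-6/K

31.9 x 10^-6/K


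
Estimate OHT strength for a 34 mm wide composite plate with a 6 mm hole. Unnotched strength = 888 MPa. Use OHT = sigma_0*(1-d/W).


OHT = sigma_0*(1-d/W) = 888*(1-6/34) = 731.3 MPa

731.3 MPa


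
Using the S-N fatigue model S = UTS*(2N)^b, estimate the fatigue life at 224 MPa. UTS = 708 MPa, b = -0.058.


N = 0.5 * (S/UTS)^(1/b) = 0.5 * (224/708)^(1/-0.058) = 2.0699e+08 cycles

2.0699e+08 cycles


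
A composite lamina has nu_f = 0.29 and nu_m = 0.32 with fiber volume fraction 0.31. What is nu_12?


nu_12 = nu_f*Vf + nu_m*(1-Vf) = 0.29*0.31 + 0.32*0.69 = 0.3107

0.3107


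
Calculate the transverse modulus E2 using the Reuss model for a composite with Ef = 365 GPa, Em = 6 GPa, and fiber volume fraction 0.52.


1/E2 = Vf/Ef + (1-Vf)/Em = 0.52/365 + 0.48/6
E2 = 12.28 GPa

12.28 GPa


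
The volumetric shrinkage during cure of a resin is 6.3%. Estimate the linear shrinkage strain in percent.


Linear shrinkage ≈ vol_shrink/3 = 6.3/3 = 2.1%

2.1%


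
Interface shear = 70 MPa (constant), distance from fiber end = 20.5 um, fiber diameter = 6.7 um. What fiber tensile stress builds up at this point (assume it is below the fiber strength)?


Force balance: sigma_f * (pi*d^2/4) = tau * (pi*d) * x  ->  sigma_f = 4 * tau * x / d
sigma_f = 4 * 70 * 20.5 / 6.7 = 856.7 MPa

856.7 MPa


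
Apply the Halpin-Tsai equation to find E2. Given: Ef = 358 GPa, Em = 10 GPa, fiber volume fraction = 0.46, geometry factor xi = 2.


eta = (Ef/Em - 1)/(Ef/Em + xi) = (35.8 - 1)/(35.8 + 2) = 0.9206
E2 = Em*(1+xi*eta*Vf)/(1-eta*Vf) = 32.04 GPa

32.04 GPa


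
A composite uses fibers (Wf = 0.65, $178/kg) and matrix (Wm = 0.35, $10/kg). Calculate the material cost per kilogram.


Cost = cost_f*Wf + cost_m*Wm = 178*0.65 + 10*0.35 = $119.2/kg

$119.2/kg


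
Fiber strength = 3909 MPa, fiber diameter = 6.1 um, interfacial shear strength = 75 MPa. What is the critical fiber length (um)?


Lc = sigma_f * d / (2 * tau_i) = 3909 * 6.1 / (2 * 75) = 159.0 um

159.0 um


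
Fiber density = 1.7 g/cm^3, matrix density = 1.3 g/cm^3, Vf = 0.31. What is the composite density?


rho_c = rho_f*Vf + rho_m*(1-Vf) = 1.7*0.31 + 1.3*0.69 = 1.424 g/cm^3

1.424 g/cm^3


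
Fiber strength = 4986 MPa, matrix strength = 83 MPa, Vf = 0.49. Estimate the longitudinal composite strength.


sigma_1 = sigma_f*Vf + sigma_m*(1-Vf) = 4986*0.49 + 83*0.51 = 2485.5 MPa

2485.5 MPa


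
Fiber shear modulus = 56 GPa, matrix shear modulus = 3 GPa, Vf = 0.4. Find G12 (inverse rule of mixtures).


1/G12 = Vf/Gf + (1-Vf)/Gm = 0.4/56 + 0.6/3
G12 = 4.83 GPa

4.83 GPa


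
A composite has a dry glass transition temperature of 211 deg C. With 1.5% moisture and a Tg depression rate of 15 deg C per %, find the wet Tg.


Tg_wet = Tg_dry - k*moisture = 211 - 15*1.5 = 188.5 deg C

188.5 deg C


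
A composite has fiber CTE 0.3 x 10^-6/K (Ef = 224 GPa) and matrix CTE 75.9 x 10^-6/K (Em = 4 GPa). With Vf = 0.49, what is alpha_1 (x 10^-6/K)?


E1 = Ef*Vf + Em*(1-Vf) = 111.8
alpha_1 = (alpha_f*Ef*Vf + alpha_m*Em*(1-Vf))/E1 = 1.68 x 10^-6/K

1.68 x 10^-6/K


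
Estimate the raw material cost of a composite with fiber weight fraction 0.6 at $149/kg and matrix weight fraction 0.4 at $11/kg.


Cost = cost_f*Wf + cost_m*Wm = 149*0.6 + 11*0.4 = $93.8/kg

$93.8/kg


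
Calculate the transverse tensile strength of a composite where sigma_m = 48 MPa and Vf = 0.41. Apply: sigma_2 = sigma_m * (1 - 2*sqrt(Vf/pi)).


factor = 1 - 2*sqrt(0.41/pi) = 0.2775
sigma_2 = 48 * 0.2775 = 13.32 MPa

13.32 MPa


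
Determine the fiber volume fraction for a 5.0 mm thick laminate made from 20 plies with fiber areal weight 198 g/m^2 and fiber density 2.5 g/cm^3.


Vf = n * FAW / (rho_f * h * 1000) = 20 * 198 / (2.5 * 5.0 * 1000) = 0.3168

0.3168


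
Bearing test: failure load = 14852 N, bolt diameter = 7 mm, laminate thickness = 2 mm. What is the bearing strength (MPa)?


sigma_br = F/(d*h) = 14852/(7*2) = 1060.9 MPa

1060.9 MPa


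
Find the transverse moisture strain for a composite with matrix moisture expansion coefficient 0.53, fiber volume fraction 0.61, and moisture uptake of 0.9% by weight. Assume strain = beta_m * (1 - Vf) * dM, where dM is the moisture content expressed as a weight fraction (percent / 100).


dM = 0.9/100 = 0.009
strain = beta_m * (1-Vf) * dM = 0.53 * 0.39 * 0.009 = 0.0018603

0.0018603


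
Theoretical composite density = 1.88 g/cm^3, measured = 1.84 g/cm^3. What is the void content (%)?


Void% = (rho_theo - rho_actual)/rho_theo * 100 = (1.88 - 1.84)/1.88 * 100 = 2.13%

2.13%


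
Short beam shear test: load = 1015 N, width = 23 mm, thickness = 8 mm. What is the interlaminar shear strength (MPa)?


ILSS = 3F/(4bh) = 3*1015/(4*23*8) = 4.14 MPa

4.14 MPa


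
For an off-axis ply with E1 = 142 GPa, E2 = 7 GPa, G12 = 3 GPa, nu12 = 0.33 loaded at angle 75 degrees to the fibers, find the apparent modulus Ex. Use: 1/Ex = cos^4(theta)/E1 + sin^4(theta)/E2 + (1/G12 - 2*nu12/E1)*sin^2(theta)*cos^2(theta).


cos^4(75) = 0.004487, sin^4(75) = 0.870513, sin^2(75)*cos^2(75) = 0.0625
1/G12 - 2*nu12/E1 = 1/3 - 2*0.33/142 = 0.328685 GPa^-1
1/Ex = 0.004487/142 + 0.870513/7 + 0.328685*0.0625 = 0.1449334 GPa^-1
Ex = 6.9 GPa

6.9 GPa


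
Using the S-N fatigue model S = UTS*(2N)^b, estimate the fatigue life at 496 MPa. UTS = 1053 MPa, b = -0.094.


N = 0.5 * (S/UTS)^(1/b) = 0.5 * (496/1053)^(1/-0.094) = 1503.5793 cycles

1503.5793 cycles


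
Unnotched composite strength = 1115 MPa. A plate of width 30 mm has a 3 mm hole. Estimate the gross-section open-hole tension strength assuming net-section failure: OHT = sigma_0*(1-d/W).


OHT = sigma_0*(1-d/W) = 1115*(1-3/30) = 1003.5 MPa

1003.5 MPa


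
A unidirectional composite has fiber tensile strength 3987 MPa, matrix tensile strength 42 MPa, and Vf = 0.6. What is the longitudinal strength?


sigma_1 = sigma_f*Vf + sigma_m*(1-Vf) = 3987*0.6 + 42*0.4 = 2409.0 MPa

2409.0 MPa


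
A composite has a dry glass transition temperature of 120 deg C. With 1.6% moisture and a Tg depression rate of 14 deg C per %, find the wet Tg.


Tg_wet = Tg_dry - k*moisture = 120 - 14*1.6 = 97.6 deg C

97.6 deg C


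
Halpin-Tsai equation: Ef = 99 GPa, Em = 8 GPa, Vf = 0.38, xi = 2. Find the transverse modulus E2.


eta = (Ef/Em - 1)/(Ef/Em + xi) = (12.375 - 1)/(12.375 + 2) = 0.7913
E2 = Em*(1+xi*eta*Vf)/(1-eta*Vf) = 18.32 GPa

18.32 GPa


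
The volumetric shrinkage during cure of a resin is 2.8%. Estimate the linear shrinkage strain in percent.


Linear shrinkage ≈ vol_shrink/3 = 2.8/3 = 0.933%

0.933%


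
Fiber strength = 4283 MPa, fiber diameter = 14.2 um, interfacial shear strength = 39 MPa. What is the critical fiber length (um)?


Lc = sigma_f * d / (2 * tau_i) = 4283 * 14.2 / (2 * 39) = 779.7 um

779.7 um


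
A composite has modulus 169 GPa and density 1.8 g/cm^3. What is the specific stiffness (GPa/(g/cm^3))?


Specific stiffness = E/rho = 169/1.8 = 93.9 GPa/(g/cm^3)

93.9 GPa/(g/cm^3)


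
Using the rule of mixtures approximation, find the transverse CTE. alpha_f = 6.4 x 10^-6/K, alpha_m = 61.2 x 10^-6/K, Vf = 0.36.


alpha_2 = alpha_f*Vf + alpha_m*(1-Vf) = 6.4*0.36 + 61.2*0.64 = 41.5 x 10^-6/K

41.5 x 10^-6/K


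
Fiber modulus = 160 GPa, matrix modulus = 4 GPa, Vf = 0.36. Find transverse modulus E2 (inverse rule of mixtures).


1/E2 = Vf/Ef + (1-Vf)/Em = 0.36/160 + 0.64/4
E2 = 6.16 GPa

6.16 GPa


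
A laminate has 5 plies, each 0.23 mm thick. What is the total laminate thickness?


h = n * t_ply = 5 * 0.23 = 1.15 mm

1.15 mm


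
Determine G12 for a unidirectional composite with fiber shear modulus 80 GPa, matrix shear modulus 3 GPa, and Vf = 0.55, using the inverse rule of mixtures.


1/G12 = Vf/Gf + (1-Vf)/Gm = 0.55/80 + 0.45/3
G12 = 6.37 GPa

6.37 GPa


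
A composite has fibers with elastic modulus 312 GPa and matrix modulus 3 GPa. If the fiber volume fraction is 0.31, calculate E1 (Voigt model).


E1 = Ef*Vf + Em*(1-Vf) = 312*0.31 + 3*0.69 = 98.79 GPa

98.79 GPa


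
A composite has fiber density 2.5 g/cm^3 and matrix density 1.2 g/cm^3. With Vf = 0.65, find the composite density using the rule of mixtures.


rho_c = rho_f*Vf + rho_m*(1-Vf) = 2.5*0.65 + 1.2*0.35 = 2.045 g/cm^3

2.045 g/cm^3


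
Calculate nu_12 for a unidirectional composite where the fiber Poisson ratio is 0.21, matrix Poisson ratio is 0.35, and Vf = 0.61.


nu_12 = nu_f*Vf + nu_m*(1-Vf) = 0.21*0.61 + 0.35*0.39 = 0.2646

0.2646


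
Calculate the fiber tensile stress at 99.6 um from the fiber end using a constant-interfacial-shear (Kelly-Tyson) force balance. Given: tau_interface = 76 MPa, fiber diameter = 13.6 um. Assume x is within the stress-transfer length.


Force balance: sigma_f * (pi*d^2/4) = tau * (pi*d) * x  ->  sigma_f = 4 * tau * x / d
sigma_f = 4 * 76 * 99.6 / 13.6 = 2226.4 MPa

2226.4 MPa


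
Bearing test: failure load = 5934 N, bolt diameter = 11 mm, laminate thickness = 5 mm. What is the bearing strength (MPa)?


sigma_br = F/(d*h) = 5934/(11*5) = 107.9 MPa

107.9 MPa


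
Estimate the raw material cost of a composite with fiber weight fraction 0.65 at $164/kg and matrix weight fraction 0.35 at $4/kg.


Cost = cost_f*Wf + cost_m*Wm = 164*0.65 + 4*0.35 = $108.0/kg

$108.0/kg


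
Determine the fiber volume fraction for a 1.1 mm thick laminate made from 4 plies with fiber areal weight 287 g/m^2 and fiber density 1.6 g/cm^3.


Vf = n * FAW / (rho_f * h * 1000) = 4 * 287 / (1.6 * 1.1 * 1000) = 0.6523

0.6523


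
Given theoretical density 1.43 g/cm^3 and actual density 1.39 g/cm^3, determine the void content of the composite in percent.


Void% = (rho_theo - rho_actual)/rho_theo * 100 = (1.43 - 1.39)/1.43 * 100 = 2.8%

2.8%


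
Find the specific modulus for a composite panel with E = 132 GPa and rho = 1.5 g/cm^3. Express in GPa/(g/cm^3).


Specific stiffness = E/rho = 132/1.5 = 88.0 GPa/(g/cm^3)

88.0 GPa/(g/cm^3)


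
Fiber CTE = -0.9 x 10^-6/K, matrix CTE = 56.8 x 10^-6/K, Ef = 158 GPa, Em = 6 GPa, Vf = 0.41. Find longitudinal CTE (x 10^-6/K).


E1 = Ef*Vf + Em*(1-Vf) = 68.32
alpha_1 = (alpha_f*Ef*Vf + alpha_m*Em*(1-Vf))/E1 = 2.09 x 10^-6/K

2.09 x 10^-6/K


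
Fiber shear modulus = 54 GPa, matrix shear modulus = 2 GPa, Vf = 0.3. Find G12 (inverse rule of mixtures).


1/G12 = Vf/Gf + (1-Vf)/Gm = 0.3/54 + 0.7/2
G12 = 2.81 GPa

2.81 GPa


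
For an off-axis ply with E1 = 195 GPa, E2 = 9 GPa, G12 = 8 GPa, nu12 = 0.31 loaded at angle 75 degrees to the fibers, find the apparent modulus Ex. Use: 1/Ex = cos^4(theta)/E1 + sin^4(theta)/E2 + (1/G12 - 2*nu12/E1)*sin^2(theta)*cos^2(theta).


cos^4(75) = 0.004487, sin^4(75) = 0.870513, sin^2(75)*cos^2(75) = 0.0625
1/G12 - 2*nu12/E1 = 1/8 - 2*0.31/195 = 0.121821 GPa^-1
1/Ex = 0.004487/195 + 0.870513/9 + 0.121821*0.0625 = 0.1043604 GPa^-1
Ex = 9.58 GPa

9.58 GPa


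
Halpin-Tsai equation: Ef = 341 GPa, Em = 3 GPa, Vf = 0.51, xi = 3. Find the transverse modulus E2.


eta = (Ef/Em - 1)/(Ef/Em + xi) = (113.6667 - 1)/(113.6667 + 3) = 0.9657
E2 = Em*(1+xi*eta*Vf)/(1-eta*Vf) = 14.65 GPa

14.65 GPa


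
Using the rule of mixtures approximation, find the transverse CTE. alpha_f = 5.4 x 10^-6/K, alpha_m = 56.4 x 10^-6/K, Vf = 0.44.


alpha_2 = alpha_f*Vf + alpha_m*(1-Vf) = 5.4*0.44 + 56.4*0.56 = 34.0 x 10^-6/K

34.0 x 10^-6/K


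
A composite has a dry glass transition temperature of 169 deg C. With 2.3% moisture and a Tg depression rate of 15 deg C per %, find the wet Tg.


Tg_wet = Tg_dry - k*moisture = 169 - 15*2.3 = 134.5 deg C

134.5 deg C


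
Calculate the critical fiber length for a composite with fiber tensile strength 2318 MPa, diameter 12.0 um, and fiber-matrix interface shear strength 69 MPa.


Lc = sigma_f * d / (2 * tau_i) = 2318 * 12.0 / (2 * 69) = 201.6 um

201.6 um


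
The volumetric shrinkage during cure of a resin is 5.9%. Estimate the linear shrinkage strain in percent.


Linear shrinkage ≈ vol_shrink/3 = 5.9/3 = 1.967%

1.967%


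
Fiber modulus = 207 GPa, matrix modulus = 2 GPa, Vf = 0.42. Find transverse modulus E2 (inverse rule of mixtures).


1/E2 = Vf/Ef + (1-Vf)/Em = 0.42/207 + 0.58/2
E2 = 3.42 GPa

3.42 GPa


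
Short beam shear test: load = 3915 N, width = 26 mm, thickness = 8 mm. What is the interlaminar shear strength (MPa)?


ILSS = 3F/(4bh) = 3*3915/(4*26*8) = 14.12 MPa

14.12 MPa


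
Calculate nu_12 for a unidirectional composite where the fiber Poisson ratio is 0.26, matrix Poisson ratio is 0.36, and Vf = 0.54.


nu_12 = nu_f*Vf + nu_m*(1-Vf) = 0.26*0.54 + 0.36*0.46 = 0.306

0.306


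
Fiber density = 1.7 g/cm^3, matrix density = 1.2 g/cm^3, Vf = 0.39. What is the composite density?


rho_c = rho_f*Vf + rho_m*(1-Vf) = 1.7*0.39 + 1.2*0.61 = 1.395 g/cm^3

1.395 g/cm^3


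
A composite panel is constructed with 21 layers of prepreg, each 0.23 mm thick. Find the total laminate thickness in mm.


h = n * t_ply = 21 * 0.23 = 4.83 mm

4.83 mm


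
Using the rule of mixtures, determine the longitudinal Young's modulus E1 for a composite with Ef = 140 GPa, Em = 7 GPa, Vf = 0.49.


E1 = Ef*Vf + Em*(1-Vf) = 140*0.49 + 7*0.51 = 72.17 GPa

72.17 GPa


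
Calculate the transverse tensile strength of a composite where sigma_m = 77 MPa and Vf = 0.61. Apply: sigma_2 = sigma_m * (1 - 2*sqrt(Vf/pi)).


factor = 1 - 2*sqrt(0.61/pi) = 0.1187
sigma_2 = 77 * 0.1187 = 9.14 MPa

9.14 MPa


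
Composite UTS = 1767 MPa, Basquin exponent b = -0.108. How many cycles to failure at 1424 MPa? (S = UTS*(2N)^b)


N = 0.5 * (S/UTS)^(1/b) = 0.5 * (1424/1767)^(1/-0.108) = 3.6881 cycles

3.6881 cycles


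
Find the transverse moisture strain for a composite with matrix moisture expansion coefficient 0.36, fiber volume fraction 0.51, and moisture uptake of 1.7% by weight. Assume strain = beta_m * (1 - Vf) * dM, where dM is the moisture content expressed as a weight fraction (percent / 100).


dM = 1.7/100 = 0.017
strain = beta_m * (1-Vf) * dM = 0.36 * 0.49 * 0.017 = 0.0029988

0.0029988


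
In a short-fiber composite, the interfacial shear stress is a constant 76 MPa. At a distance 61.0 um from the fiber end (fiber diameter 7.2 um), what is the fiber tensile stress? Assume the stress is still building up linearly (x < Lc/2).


Force balance: sigma_f * (pi*d^2/4) = tau * (pi*d) * x  ->  sigma_f = 4 * tau * x / d
sigma_f = 4 * 76 * 61.0 / 7.2 = 2575.6 MPa

2575.6 MPa


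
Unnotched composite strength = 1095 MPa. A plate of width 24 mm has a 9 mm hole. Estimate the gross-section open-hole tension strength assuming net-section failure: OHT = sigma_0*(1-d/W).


OHT = sigma_0*(1-d/W) = 1095*(1-9/24) = 684.4 MPa

684.4 MPa


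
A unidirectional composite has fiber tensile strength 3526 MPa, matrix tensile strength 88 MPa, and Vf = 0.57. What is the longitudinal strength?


sigma_1 = sigma_f*Vf + sigma_m*(1-Vf) = 3526*0.57 + 88*0.43 = 2047.7 MPa

2047.7 MPa


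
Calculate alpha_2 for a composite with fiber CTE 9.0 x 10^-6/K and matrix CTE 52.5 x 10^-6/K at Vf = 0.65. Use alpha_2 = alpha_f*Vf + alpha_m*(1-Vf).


alpha_2 = alpha_f*Vf + alpha_m*(1-Vf) = 9.0*0.65 + 52.5*0.35 = 24.2 x 10^-6/K

24.2 x 10^-6/K


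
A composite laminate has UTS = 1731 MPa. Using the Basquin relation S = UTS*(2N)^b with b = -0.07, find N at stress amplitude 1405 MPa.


N = 0.5 * (S/UTS)^(1/b) = 0.5 * (1405/1731)^(1/-0.07) = 9.8526 cycles

9.8526 cycles


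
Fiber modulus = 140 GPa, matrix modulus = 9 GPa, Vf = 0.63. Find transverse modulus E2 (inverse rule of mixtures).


1/E2 = Vf/Ef + (1-Vf)/Em = 0.63/140 + 0.37/9
E2 = 21.92 GPa

21.92 GPa


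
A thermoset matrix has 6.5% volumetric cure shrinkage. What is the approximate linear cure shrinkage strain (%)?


Linear shrinkage ≈ vol_shrink/3 = 6.5/3 = 2.167%

2.167%


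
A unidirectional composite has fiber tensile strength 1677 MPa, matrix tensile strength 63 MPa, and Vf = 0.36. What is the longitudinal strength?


sigma_1 = sigma_f*Vf + sigma_m*(1-Vf) = 1677*0.36 + 63*0.64 = 644.0 MPa

644.0 MPa


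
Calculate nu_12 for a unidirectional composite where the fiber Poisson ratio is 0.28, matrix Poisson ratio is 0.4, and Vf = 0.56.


nu_12 = nu_f*Vf + nu_m*(1-Vf) = 0.28*0.56 + 0.4*0.44 = 0.3328

0.3328


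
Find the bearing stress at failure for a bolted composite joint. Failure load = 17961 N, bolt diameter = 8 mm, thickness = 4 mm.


sigma_br = F/(d*h) = 17961/(8*4) = 561.3 MPa

561.3 MPa


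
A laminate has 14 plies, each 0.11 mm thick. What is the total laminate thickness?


h = n * t_ply = 14 * 0.11 = 1.54 mm

1.54 mm


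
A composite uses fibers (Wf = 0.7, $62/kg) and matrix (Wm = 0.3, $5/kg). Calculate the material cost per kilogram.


Cost = cost_f*Wf + cost_m*Wm = 62*0.7 + 5*0.3 = $44.9/kg

$44.9/kg


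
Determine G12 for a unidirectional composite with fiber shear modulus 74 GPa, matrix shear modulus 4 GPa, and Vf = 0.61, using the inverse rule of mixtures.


1/G12 = Vf/Gf + (1-Vf)/Gm = 0.61/74 + 0.39/4
G12 = 9.46 GPa

9.46 GPa


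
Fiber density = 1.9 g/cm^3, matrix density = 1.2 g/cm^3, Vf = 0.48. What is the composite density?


rho_c = rho_f*Vf + rho_m*(1-Vf) = 1.9*0.48 + 1.2*0.52 = 1.536 g/cm^3

1.536 g/cm^3


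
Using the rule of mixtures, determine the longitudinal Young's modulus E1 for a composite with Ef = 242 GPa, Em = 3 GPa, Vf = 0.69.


E1 = Ef*Vf + Em*(1-Vf) = 242*0.69 + 3*0.31 = 167.91 GPa

167.91 GPa


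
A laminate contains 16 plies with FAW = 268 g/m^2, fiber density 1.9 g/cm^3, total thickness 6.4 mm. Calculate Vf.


Vf = n * FAW / (rho_f * h * 1000) = 16 * 268 / (1.9 * 6.4 * 1000) = 0.3526

0.3526


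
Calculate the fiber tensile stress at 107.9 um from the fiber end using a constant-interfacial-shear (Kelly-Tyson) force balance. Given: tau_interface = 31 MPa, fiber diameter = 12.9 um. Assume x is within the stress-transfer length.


Force balance: sigma_f * (pi*d^2/4) = tau * (pi*d) * x  ->  sigma_f = 4 * tau * x / d
sigma_f = 4 * 31 * 107.9 / 12.9 = 1037.2 MPa

1037.2 MPa


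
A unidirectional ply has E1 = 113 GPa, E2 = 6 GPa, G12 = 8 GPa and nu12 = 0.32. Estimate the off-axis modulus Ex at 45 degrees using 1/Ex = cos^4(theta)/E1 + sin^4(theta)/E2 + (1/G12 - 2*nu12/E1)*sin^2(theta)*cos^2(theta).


cos^4(45) = 0.25, sin^4(45) = 0.25, sin^2(45)*cos^2(45) = 0.25
1/G12 - 2*nu12/E1 = 1/8 - 2*0.32/113 = 0.119336 GPa^-1
1/Ex = 0.25/113 + 0.25/6 + 0.119336*0.25 = 0.0737131 GPa^-1
Ex = 13.57 GPa

13.57 GPa


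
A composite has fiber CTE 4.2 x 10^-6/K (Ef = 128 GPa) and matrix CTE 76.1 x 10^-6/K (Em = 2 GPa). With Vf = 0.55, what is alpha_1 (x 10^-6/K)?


E1 = Ef*Vf + Em*(1-Vf) = 71.3
alpha_1 = (alpha_f*Ef*Vf + alpha_m*Em*(1-Vf))/E1 = 5.11 x 10^-6/K

5.11 x 10^-6/K
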